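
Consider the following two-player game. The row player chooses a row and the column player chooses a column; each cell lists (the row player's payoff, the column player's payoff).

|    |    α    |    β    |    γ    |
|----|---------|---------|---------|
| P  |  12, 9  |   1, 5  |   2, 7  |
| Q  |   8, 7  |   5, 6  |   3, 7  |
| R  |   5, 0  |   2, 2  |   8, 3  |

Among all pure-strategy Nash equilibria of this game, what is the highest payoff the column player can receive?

9

(P, α) is a pure NE (the row player: 12 ≥ 8; the column player: 9 ≥ 7). The column player gets 9.
(R, γ) is a pure NE (the row player: 8 ≥ 3; the column player: 3 ≥ 2). The column player gets 3.
Every other cell has a profitable deviation for at least one player. Highest of {9, 3} is 9.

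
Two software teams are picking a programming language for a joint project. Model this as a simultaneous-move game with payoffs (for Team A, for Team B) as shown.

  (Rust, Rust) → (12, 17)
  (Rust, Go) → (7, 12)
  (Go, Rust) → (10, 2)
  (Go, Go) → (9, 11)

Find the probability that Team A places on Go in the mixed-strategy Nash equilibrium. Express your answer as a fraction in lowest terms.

Team A's mix p on Rust must make Team B indifferent between Rust and Go.
Team B's payoff from Rust: 17p + 2(1−p). From Go: 12p + 11(1−p).
Set equal: 5p = 9(1−p) → p = 9/14.
Probability on Go is 1 − 9/14 = 5/14.

5/14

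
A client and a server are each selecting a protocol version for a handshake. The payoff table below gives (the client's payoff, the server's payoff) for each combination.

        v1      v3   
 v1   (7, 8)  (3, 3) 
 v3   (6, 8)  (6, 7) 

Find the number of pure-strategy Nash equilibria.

1

Both v1: the client gets 7 (best alternative 6); the server gets 8 (best alternative 3). Neither deviates — NE.
Both v3 is not a NE: the server would switch to v1 (8 > 7).
No other cell survives both best-response checks, so there is 1 pure NE.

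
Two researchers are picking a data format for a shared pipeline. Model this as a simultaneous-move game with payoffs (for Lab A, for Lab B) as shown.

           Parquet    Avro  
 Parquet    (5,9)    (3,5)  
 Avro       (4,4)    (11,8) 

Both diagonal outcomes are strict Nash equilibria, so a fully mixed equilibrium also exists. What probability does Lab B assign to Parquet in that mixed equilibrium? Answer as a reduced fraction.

8/9

Lab B's mix q on Parquet must make Lab A indifferent between Parquet and Avro.
Lab A's payoff from Parquet: 5q + 3(1−q). From Avro: 4q + 11(1−q).
Set equal: 1q = 8(1−q) → q = 8/9.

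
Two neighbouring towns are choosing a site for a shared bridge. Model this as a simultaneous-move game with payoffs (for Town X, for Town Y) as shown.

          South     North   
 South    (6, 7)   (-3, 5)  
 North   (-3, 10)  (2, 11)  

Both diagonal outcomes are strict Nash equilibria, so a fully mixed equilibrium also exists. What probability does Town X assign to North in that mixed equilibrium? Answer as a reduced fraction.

2/3

Town X's mix p on South must make Town Y indifferent between South and North.
Town Y's payoff from South: 7p + 10(1−p). From North: 5p + 11(1−p).
Set equal: 2p = 1(1−p) → p = 1/3.
Probability on North is 1 − 1/3 = 2/3.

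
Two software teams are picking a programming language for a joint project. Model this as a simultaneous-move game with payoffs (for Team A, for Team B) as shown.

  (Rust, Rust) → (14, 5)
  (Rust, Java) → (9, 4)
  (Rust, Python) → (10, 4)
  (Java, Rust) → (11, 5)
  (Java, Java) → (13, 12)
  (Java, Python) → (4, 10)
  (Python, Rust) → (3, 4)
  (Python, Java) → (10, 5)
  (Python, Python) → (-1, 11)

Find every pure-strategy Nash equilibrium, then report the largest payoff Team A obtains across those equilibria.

Both Rust is a pure NE (Team A: 14 ≥ 11; Team B: 5 ≥ 4). Team A gets 14.
Both Java is a pure NE (Team A: 13 ≥ 10; Team B: 12 ≥ 10). Team A gets 13.
Every other cell has a profitable deviation for at least one player. Highest of {14, 13} is 14.

14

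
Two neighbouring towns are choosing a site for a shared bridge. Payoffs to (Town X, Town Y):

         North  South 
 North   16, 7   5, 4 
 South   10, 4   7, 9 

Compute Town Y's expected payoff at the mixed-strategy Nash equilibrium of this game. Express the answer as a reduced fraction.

Town X mixes with probability p on North, chosen so Town Y is indifferent: 7p + 4(1−p) = 4p + 9(1−p) gives p = 5/8.
Town Y's expected payoff is 7·5/8 + 4·3/8 = 47/8.

47/8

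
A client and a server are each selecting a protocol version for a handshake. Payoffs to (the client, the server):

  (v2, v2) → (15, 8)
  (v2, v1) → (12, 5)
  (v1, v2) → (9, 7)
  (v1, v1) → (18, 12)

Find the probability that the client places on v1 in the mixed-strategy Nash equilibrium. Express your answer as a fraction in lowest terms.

3/8

The client's mix p on v2 must make the server indifferent between v2 and v1.
The server's payoff from v2: 8p + 7(1−p). From v1: 5p + 12(1−p).
Set equal: 3p = 5(1−p) → p = 5/8.
Probability on v1 is 1 − 5/8 = 3/8.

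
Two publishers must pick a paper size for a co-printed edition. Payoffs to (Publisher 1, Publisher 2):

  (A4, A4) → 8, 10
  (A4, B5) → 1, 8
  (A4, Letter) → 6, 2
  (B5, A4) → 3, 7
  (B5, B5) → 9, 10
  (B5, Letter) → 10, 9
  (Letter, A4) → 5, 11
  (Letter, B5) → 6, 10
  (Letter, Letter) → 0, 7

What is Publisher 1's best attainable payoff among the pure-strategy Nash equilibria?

Both A4 is a pure NE (Publisher 1: 8 ≥ 5; Publisher 2: 10 ≥ 8). Publisher 1 gets 8.
Both B5 is a pure NE (Publisher 1: 9 ≥ 6; Publisher 2: 10 ≥ 9). Publisher 1 gets 9.
Every other cell has a profitable deviation for at least one player. Highest of {8, 9} is 9.

9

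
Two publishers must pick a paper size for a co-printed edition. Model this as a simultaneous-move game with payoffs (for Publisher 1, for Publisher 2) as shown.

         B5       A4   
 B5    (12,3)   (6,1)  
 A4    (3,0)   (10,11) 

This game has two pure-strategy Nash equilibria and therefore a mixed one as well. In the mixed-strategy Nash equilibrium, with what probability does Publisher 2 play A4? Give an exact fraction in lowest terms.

Publisher 2's mix q on B5 must make Publisher 1 indifferent between B5 and A4.
Publisher 1's payoff from B5: 12q + 6(1−q). From A4: 3q + 10(1−q).
Set equal: 9q = 4(1−q) → q = 4/13.
Probability on A4 is 1 − 4/13 = 9/13.

9/13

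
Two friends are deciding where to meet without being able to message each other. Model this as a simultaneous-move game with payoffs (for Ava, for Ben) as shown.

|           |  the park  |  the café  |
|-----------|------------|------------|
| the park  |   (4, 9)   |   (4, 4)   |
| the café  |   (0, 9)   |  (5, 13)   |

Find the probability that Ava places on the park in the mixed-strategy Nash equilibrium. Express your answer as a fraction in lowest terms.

4/9

Ava's mix p on the park must make Ben indifferent between the park and the café.
Ben's payoff from the park: 9p + 9(1−p). From the café: 4p + 13(1−p).
Set equal: 5p = 4(1−p) → p = 4/9.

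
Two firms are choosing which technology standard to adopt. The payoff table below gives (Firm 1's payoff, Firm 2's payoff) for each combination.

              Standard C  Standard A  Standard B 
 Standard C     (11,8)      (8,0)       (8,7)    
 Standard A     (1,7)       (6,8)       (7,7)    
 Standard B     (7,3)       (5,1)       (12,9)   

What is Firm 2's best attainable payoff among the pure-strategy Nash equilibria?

Both Standard C is a pure NE (Firm 1: 11 ≥ 7; Firm 2: 8 ≥ 7). Firm 2 gets 8.
Both Standard B is a pure NE (Firm 1: 12 ≥ 8; Firm 2: 9 ≥ 3). Firm 2 gets 9.
Every other cell has a profitable deviation for at least one player. Highest of {8, 9} is 9.

9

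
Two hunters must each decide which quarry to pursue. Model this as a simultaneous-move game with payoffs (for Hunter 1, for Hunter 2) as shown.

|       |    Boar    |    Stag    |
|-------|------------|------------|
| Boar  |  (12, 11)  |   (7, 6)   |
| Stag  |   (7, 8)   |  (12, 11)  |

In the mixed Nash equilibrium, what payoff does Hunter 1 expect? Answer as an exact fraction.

Hunter 2 mixes with probability q on Boar, chosen so Hunter 1 is indifferent: 12q + 7(1−q) = 7q + 12(1−q) gives q = 1/2.
Hunter 1's expected payoff (from either row, since indifferent) is 12·1/2 + 7·1/2 = 19/2.

19/2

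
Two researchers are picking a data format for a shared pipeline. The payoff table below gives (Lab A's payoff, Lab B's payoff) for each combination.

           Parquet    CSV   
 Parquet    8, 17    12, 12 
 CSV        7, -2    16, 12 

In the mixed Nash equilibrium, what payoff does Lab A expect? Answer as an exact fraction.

Lab B mixes with probability q on Parquet, chosen so Lab A is indifferent: 8q + 12(1−q) = 7q + 16(1−q) gives q = 4/5.
Lab A's expected payoff (from either row, since indifferent) is 8·4/5 + 12·1/5 = 44/5.

44/5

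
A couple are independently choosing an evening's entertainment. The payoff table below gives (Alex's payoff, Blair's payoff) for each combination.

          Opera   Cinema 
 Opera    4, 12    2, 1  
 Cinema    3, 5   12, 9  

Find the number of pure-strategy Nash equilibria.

2

Both Opera: Alex gets 4 (best alternative 3); Blair gets 12 (best alternative 1). Neither deviates — NE.
Both Cinema: Alex gets 12 (best alternative 2); Blair gets 9 (best alternative 5). Neither deviates — NE.
(Cinema, Opera) is not a NE: Alex would switch to Opera (4 > 3).
No other cell survives both best-response checks, so there are 2 pure NE.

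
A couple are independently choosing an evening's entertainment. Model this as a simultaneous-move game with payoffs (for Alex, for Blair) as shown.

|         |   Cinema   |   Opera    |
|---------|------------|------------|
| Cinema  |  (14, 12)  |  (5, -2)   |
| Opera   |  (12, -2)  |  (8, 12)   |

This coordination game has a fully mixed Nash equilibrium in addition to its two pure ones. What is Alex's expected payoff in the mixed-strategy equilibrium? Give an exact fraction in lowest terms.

52/5

Blair mixes with probability q on Cinema, chosen so Alex is indifferent: 14q + 5(1−q) = 12q + 8(1−q) gives q = 3/5.
Alex's expected payoff (from either row, since indifferent) is 14·3/5 + 5·2/5 = 52/5.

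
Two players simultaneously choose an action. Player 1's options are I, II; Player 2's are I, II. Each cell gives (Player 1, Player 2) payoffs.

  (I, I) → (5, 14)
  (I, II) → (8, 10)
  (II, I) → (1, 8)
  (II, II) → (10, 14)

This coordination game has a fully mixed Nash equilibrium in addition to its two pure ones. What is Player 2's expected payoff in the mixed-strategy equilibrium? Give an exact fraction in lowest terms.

Player 1 mixes with probability p on I, chosen so Player 2 is indifferent: 14p + 8(1−p) = 10p + 14(1−p) gives p = 3/5.
Player 2's expected payoff is 14·3/5 + 8·2/5 = 58/5.

58/5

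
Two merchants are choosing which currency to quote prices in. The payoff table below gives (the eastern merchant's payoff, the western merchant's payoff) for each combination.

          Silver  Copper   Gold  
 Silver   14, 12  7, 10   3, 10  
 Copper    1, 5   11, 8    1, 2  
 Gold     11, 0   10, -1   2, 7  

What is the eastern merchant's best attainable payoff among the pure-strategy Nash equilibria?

Both Silver is a pure NE (the eastern merchant: 14 ≥ 11; the western merchant: 12 ≥ 10). The eastern merchant gets 14.
Both Copper is a pure NE (the eastern merchant: 11 ≥ 10; the western merchant: 8 ≥ 5). The eastern merchant gets 11.
Every other cell has a profitable deviation for at least one player. Highest of {14, 11} is 14.

14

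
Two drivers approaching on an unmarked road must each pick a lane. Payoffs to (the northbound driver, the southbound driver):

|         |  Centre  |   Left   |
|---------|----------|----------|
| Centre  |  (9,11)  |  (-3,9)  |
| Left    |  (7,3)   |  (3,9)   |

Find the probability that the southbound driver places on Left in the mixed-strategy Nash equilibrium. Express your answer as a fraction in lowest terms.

1/4

The southbound driver's mix q on Centre must make the northbound driver indifferent between Centre and Left.
The northbound driver's payoff from Centre: 9q + (-3)(1−q). From Left: 7q + 3(1−q).
Set equal: 2q = 6(1−q) → q = 6/8 = 3/4.
Probability on Left is 1 − 3/4 = 1/4.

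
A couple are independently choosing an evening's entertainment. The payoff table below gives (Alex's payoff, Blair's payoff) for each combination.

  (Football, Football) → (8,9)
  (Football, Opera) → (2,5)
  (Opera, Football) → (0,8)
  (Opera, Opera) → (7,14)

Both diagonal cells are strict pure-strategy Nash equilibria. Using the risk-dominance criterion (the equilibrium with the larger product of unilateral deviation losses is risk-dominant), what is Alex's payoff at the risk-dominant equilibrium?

8

At both Football: Alex loses 8 − 0 = 8 by deviating; Blair loses 9 − 5 = 4. Product = 8·4 = 32.
At both Opera: Alex loses 7 − 2 = 5 by deviating; Blair loses 14 − 8 = 6. Product = 5·6 = 30.
32 > 30, so both Football is risk-dominant. Alex's payoff there is 8.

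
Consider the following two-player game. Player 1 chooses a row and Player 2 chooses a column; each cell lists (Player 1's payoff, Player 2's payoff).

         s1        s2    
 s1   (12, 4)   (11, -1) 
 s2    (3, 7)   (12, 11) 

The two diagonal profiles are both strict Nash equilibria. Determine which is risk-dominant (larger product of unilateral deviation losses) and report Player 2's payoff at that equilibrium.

At both s1: Player 1 loses 12 − 3 = 9 by deviating; Player 2 loses 4 − (-1) = 5. Product = 9·5 = 45.
At both s2: Player 1 loses 12 − 11 = 1 by deviating; Player 2 loses 11 − 7 = 4. Product = 1·4 = 4.
45 > 4, so both s1 is risk-dominant. Player 2's payoff there is 4.

4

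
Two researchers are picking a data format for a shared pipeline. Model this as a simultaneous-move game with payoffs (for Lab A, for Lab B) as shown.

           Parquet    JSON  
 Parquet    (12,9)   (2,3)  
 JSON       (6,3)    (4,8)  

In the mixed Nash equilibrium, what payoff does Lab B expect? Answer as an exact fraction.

63/11

Lab A mixes with probability p on Parquet, chosen so Lab B is indifferent: 9p + 3(1−p) = 3p + 8(1−p) gives p = 5/11.
Lab B's expected payoff is 9·5/11 + 3·6/11 = 63/11.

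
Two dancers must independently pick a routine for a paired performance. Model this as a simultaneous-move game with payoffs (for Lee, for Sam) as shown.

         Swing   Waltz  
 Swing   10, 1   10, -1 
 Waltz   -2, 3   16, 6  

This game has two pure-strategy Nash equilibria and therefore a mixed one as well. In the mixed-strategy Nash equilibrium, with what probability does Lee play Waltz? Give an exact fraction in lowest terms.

2/5

Lee's mix p on Swing must make Sam indifferent between Swing and Waltz.
Sam's payoff from Swing: 1p + 3(1−p). From Waltz: (-1)p + 6(1−p).
Set equal: 2p = 3(1−p) → p = 3/5.
Probability on Waltz is 1 − 3/5 = 2/5.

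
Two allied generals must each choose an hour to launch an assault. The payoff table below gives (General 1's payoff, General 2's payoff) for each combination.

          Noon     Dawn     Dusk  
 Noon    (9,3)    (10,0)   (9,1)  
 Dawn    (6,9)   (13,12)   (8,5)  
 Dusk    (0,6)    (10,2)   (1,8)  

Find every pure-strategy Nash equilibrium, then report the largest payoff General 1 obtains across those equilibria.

13

Both Noon is a pure NE (General 1: 9 ≥ 6; General 2: 3 ≥ 1). General 1 gets 9.
Both Dawn is a pure NE (General 1: 13 ≥ 10; General 2: 12 ≥ 9). General 1 gets 13.
Every other cell has a profitable deviation for at least one player. Highest of {9, 13} is 13.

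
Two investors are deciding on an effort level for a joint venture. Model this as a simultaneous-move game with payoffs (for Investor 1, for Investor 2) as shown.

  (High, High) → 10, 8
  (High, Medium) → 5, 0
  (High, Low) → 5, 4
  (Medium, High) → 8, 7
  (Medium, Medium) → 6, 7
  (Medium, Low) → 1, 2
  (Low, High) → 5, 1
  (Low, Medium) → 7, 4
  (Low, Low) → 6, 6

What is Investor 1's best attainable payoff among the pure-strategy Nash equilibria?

Both High is a pure NE (Investor 1: 10 ≥ 8; Investor 2: 8 ≥ 4). Investor 1 gets 10.
Both Low is a pure NE (Investor 1: 6 ≥ 5; Investor 2: 6 ≥ 4). Investor 1 gets 6.
Every other cell has a profitable deviation for at least one player. Highest of {10, 6} is 10.

10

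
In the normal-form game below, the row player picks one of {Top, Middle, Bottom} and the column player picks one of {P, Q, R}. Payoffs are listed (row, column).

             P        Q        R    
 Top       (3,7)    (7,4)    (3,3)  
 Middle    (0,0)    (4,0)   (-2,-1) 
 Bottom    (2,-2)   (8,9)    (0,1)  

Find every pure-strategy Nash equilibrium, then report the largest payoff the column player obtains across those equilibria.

(Top, P) is a pure NE (the row player: 3 ≥ 2; the column player: 7 ≥ 4). The column player gets 7.
(Bottom, Q) is a pure NE (the row player: 8 ≥ 7; the column player: 9 ≥ 1). The column player gets 9.
Every other cell has a profitable deviation for at least one player. Highest of {7, 9} is 9.

9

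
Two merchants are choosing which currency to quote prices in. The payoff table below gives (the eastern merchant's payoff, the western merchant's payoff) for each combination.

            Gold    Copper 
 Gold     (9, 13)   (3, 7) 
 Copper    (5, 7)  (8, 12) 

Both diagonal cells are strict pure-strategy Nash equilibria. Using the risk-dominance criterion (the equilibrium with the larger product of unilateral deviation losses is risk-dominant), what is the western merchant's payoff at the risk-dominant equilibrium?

12

At both Gold: the eastern merchant loses 9 − 5 = 4 by deviating; the western merchant loses 13 − 7 = 6. Product = 4·6 = 24.
At both Copper: the eastern merchant loses 8 − 3 = 5 by deviating; the western merchant loses 12 − 7 = 5. Product = 5·5 = 25.
25 > 24, so both Copper is risk-dominant. The western merchant's payoff there is 12.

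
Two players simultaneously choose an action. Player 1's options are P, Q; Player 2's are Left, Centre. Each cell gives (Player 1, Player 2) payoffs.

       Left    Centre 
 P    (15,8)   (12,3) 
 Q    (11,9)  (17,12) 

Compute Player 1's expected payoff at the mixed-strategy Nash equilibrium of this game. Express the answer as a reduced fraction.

41/3

Player 2 mixes with probability q on Left, chosen so Player 1 is indifferent: 15q + 12(1−q) = 11q + 17(1−q) gives q = 5/9.
Player 1's expected payoff (from either row, since indifferent) is 15·5/9 + 12·4/9 = 41/3.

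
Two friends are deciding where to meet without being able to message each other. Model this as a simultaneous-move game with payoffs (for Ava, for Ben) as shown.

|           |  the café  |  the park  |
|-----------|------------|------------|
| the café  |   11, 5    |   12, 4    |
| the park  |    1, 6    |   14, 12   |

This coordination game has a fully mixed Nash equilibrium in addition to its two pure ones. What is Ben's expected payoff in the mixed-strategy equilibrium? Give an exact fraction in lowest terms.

36/7

Ava mixes with probability p on the café, chosen so Ben is indifferent: 5p + 6(1−p) = 4p + 12(1−p) gives p = 6/7.
Ben's expected payoff is 5·6/7 + 6·1/7 = 36/7.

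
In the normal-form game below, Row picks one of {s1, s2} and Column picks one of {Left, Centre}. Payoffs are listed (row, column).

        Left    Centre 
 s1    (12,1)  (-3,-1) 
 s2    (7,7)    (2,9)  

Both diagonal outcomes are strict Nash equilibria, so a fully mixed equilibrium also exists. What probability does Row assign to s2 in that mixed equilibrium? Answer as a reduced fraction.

1/2

Row's mix p on s1 must make Column indifferent between Left and Centre.
Column's payoff from Left: 1p + 7(1−p). From Centre: (-1)p + 9(1−p).
Set equal: 2p = 2(1−p) → p = 2/4 = 1/2.
Probability on s2 is 1 − 1/2 = 1/2.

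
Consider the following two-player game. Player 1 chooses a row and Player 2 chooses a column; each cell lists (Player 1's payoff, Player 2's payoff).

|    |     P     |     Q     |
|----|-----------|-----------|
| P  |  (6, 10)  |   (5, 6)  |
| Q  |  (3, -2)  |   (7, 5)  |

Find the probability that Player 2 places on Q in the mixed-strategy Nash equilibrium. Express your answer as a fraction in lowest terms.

3/5

Player 2's mix q on P must make Player 1 indifferent between P and Q.
Player 1's payoff from P: 6q + 5(1−q). From Q: 3q + 7(1−q).
Set equal: 3q = 2(1−q) → q = 2/5.
Probability on Q is 1 − 2/5 = 3/5.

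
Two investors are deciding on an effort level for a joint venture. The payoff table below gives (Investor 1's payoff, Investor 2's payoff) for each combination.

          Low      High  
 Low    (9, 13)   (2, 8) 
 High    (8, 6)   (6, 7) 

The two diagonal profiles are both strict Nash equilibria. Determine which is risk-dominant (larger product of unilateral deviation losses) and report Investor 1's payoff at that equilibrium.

9

At both Low: Investor 1 loses 9 − 8 = 1 by deviating; Investor 2 loses 13 − 8 = 5. Product = 1·5 = 5.
At both High: Investor 1 loses 6 − 2 = 4 by deviating; Investor 2 loses 7 − 6 = 1. Product = 4·1 = 4.
5 > 4, so both Low is risk-dominant. Investor 1's payoff there is 9.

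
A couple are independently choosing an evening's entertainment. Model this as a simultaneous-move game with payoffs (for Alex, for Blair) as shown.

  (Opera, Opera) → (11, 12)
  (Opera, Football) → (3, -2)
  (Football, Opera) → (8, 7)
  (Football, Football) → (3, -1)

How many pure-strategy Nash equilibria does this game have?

Both Opera: Alex gets 11 (best alternative 8); Blair gets 12 (best alternative -2). Neither deviates — NE.
Both Football is not a NE: Blair would switch to Opera (7 > -1).
No other cell survives both best-response checks, so there is 1 pure NE.

1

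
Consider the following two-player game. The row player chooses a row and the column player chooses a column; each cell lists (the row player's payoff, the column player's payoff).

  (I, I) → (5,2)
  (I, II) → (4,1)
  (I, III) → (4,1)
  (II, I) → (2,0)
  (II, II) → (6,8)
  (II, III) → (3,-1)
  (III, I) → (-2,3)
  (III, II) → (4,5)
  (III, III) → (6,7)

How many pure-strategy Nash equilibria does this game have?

Both I: the row player gets 5 (best alternative 2); the column player gets 2 (best alternative 1). Neither deviates — NE.
Both II: the row player gets 6 (best alternative 4); the column player gets 8 (best alternative 0). Neither deviates — NE.
Both III: the row player gets 6 (best alternative 4); the column player gets 7 (best alternative 5). Neither deviates — NE.
(II, I) is not a NE: the row player would switch to I (5 > 2).
No other cell survives both best-response checks, so there are 3 pure NE.

3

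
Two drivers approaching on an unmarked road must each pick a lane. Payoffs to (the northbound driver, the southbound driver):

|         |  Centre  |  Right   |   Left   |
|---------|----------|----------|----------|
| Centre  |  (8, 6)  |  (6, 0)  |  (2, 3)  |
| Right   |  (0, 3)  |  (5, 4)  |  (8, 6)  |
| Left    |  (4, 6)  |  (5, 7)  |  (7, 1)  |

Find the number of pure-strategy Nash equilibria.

2

Both Centre: the northbound driver gets 8 (best alternative 4); the southbound driver gets 6 (best alternative 3). Neither deviates — NE.
(Right, Left): the northbound driver gets 8 (best alternative 7); the southbound driver gets 6 (best alternative 4). Neither deviates — NE.
Both Left is not a NE: the northbound driver would switch to Right (8 > 7).
No other cell survives both best-response checks, so there are 2 pure NE.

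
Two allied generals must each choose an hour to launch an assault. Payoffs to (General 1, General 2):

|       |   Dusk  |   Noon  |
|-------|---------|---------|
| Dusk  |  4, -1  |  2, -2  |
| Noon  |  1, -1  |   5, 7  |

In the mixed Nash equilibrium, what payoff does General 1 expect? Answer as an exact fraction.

3

General 2 mixes with probability q on Dusk, chosen so General 1 is indifferent: 4q + 2(1−q) = 1q + 5(1−q) gives q = 1/2.
General 1's expected payoff (from either row, since indifferent) is 4·1/2 + 2·1/2 = 3.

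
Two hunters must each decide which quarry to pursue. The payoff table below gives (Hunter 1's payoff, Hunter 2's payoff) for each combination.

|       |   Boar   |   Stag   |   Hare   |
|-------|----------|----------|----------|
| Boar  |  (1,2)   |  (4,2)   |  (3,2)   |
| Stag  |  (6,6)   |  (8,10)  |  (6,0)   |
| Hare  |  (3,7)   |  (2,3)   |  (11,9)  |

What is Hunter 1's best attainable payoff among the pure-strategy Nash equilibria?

Both Stag is a pure NE (Hunter 1: 8 ≥ 4; Hunter 2: 10 ≥ 6). Hunter 1 gets 8.
Both Hare is a pure NE (Hunter 1: 11 ≥ 6; Hunter 2: 9 ≥ 7). Hunter 1 gets 11.
Every other cell has a profitable deviation for at least one player. Highest of {8, 11} is 11.

11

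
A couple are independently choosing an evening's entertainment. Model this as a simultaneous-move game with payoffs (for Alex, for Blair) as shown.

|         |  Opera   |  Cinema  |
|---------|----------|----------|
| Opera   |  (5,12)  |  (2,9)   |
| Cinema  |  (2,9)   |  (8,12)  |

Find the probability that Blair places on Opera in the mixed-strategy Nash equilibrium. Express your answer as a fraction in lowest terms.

2/3

Blair's mix q on Opera must make Alex indifferent between Opera and Cinema.
Alex's payoff from Opera: 5q + 2(1−q). From Cinema: 2q + 8(1−q).
Set equal: 3q = 6(1−q) → q = 6/9 = 2/3.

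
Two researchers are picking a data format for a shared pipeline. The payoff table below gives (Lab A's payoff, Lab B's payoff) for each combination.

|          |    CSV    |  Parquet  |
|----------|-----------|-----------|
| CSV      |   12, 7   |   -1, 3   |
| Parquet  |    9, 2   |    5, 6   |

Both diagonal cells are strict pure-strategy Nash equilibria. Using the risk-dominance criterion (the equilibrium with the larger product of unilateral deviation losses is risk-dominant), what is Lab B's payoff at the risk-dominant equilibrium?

6

At both CSV: Lab A loses 12 − 9 = 3 by deviating; Lab B loses 7 − 3 = 4. Product = 3·4 = 12.
At both Parquet: Lab A loses 5 − (-1) = 6 by deviating; Lab B loses 6 − 2 = 4. Product = 6·4 = 24.
24 > 12, so both Parquet is risk-dominant. Lab B's payoff there is 6.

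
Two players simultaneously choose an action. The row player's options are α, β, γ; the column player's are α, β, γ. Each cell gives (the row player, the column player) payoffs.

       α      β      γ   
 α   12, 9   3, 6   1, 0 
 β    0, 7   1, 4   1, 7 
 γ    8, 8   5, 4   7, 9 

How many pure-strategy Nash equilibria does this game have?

2

Both α: the row player gets 12 (best alternative 8); the column player gets 9 (best alternative 6). Neither deviates — NE.
Both γ: the row player gets 7 (best alternative 1); the column player gets 9 (best alternative 8). Neither deviates — NE.
Both β is not a NE: the row player would switch to γ (5 > 1).
No other cell survives both best-response checks, so there are 2 pure NE.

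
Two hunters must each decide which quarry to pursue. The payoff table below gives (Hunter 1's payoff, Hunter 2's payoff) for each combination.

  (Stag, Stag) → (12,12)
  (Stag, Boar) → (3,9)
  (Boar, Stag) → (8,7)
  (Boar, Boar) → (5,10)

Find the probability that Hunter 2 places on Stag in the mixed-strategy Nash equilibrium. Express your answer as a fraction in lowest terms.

Hunter 2's mix q on Stag must make Hunter 1 indifferent between Stag and Boar.
Hunter 1's payoff from Stag: 12q + 3(1−q). From Boar: 8q + 5(1−q).
Set equal: 4q = 2(1−q) → q = 2/6 = 1/3.

1/3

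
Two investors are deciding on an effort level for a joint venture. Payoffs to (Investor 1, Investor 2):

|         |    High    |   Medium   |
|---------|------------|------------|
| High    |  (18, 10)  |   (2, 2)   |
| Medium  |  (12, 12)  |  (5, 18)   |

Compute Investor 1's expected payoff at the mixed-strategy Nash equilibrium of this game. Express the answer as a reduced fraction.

Investor 2 mixes with probability q on High, chosen so Investor 1 is indifferent: 18q + 2(1−q) = 12q + 5(1−q) gives q = 1/3.
Investor 1's expected payoff (from either row, since indifferent) is 18·1/3 + 2·2/3 = 22/3.

22/3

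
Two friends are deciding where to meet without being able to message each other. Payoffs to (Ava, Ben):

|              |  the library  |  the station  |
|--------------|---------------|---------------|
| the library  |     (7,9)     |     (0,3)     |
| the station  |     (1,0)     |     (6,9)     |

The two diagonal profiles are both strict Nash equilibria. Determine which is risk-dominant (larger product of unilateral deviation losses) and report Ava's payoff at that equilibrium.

At both the library: Ava loses 7 − 1 = 6 by deviating; Ben loses 9 − 3 = 6. Product = 6·6 = 36.
At both the station: Ava loses 6 − 0 = 6 by deviating; Ben loses 9 − 0 = 9. Product = 6·9 = 54.
54 > 36, so both the station is risk-dominant. Ava's payoff there is 6.

6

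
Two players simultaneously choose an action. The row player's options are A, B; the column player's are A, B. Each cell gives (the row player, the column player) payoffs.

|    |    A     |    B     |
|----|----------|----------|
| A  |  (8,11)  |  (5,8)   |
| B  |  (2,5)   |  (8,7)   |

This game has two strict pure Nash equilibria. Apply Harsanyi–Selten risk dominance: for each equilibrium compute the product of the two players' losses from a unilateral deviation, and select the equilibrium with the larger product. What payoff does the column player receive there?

At both A: the row player loses 8 − 2 = 6 by deviating; the column player loses 11 − 8 = 3. Product = 6·3 = 18.
At both B: the row player loses 8 − 5 = 3 by deviating; the column player loses 7 − 5 = 2. Product = 3·2 = 6.
18 > 6, so both A is risk-dominant. The column player's payoff there is 11.

11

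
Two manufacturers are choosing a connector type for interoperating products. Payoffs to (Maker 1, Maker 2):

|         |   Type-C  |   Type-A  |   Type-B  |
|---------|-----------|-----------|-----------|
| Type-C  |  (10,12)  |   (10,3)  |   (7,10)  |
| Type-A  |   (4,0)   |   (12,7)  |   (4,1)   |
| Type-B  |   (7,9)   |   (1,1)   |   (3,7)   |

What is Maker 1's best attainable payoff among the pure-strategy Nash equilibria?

Both Type-C is a pure NE (Maker 1: 10 ≥ 7; Maker 2: 12 ≥ 10). Maker 1 gets 10.
Both Type-A is a pure NE (Maker 1: 12 ≥ 10; Maker 2: 7 ≥ 1). Maker 1 gets 12.
Every other cell has a profitable deviation for at least one player. Highest of {10, 12} is 12.

12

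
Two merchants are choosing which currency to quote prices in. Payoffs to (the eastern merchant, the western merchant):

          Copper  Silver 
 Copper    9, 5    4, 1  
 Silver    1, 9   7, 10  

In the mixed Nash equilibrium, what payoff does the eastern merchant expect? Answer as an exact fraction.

59/11

The western merchant mixes with probability q on Copper, chosen so the eastern merchant is indifferent: 9q + 4(1−q) = 1q + 7(1−q) gives q = 3/11.
The eastern merchant's expected payoff (from either row, since indifferent) is 9·3/11 + 4·8/11 = 59/11.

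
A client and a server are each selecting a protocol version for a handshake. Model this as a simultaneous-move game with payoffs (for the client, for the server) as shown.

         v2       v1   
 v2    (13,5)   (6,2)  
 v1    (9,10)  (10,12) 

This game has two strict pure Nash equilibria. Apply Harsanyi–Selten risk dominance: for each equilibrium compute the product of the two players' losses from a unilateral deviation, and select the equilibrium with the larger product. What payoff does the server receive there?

At both v2: the client loses 13 − 9 = 4 by deviating; the server loses 5 − 2 = 3. Product = 4·3 = 12.
At both v1: the client loses 10 − 6 = 4 by deviating; the server loses 12 − 10 = 2. Product = 4·2 = 8.
12 > 8, so both v2 is risk-dominant. The server's payoff there is 5.

5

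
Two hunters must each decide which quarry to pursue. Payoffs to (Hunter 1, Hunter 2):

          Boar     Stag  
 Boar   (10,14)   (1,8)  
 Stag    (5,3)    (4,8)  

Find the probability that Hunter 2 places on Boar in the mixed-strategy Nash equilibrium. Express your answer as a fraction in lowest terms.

Hunter 2's mix q on Boar must make Hunter 1 indifferent between Boar and Stag.
Hunter 1's payoff from Boar: 10q + 1(1−q). From Stag: 5q + 4(1−q).
Set equal: 5q = 3(1−q) → q = 3/8.

3/8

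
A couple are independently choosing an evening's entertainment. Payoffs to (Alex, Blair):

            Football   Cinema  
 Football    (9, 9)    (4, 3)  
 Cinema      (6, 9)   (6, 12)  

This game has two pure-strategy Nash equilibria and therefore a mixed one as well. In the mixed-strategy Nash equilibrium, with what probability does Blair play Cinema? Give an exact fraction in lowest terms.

Blair's mix q on Football must make Alex indifferent between Football and Cinema.
Alex's payoff from Football: 9q + 4(1−q). From Cinema: 6q + 6(1−q).
Set equal: 3q = 2(1−q) → q = 2/5.
Probability on Cinema is 1 − 2/5 = 3/5.

3/5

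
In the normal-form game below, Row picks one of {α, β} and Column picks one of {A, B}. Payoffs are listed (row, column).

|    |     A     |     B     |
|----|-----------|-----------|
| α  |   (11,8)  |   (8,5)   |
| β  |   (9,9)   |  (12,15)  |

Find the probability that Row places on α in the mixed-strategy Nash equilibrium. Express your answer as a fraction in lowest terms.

2/3

Row's mix p on α must make Column indifferent between A and B.
Column's payoff from A: 8p + 9(1−p). From B: 5p + 15(1−p).
Set equal: 3p = 6(1−p) → p = 6/9 = 2/3.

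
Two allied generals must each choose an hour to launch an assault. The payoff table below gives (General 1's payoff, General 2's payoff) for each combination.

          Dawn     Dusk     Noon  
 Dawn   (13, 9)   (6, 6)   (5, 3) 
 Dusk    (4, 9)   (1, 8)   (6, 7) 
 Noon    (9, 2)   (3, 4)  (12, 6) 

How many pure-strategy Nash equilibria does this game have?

Both Dawn: General 1 gets 13 (best alternative 9); General 2 gets 9 (best alternative 6). Neither deviates — NE.
Both Noon: General 1 gets 12 (best alternative 6); General 2 gets 6 (best alternative 4). Neither deviates — NE.
Both Dusk is not a NE: General 1 would switch to Dawn (6 > 1).
No other cell survives both best-response checks, so there are 2 pure NE.

2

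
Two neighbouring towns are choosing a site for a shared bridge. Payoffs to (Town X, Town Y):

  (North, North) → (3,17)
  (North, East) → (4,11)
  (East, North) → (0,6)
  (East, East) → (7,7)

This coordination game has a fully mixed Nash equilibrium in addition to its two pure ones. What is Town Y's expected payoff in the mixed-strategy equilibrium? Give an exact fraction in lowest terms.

Town X mixes with probability p on North, chosen so Town Y is indifferent: 17p + 6(1−p) = 11p + 7(1−p) gives p = 1/7.
Town Y's expected payoff is 17·1/7 + 6·6/7 = 53/7.

53/7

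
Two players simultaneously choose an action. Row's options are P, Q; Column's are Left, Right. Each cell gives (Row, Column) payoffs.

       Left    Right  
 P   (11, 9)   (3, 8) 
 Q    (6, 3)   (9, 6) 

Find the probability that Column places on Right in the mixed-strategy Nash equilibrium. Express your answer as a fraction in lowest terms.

Column's mix q on Left must make Row indifferent between P and Q.
Row's payoff from P: 11q + 3(1−q). From Q: 6q + 9(1−q).
Set equal: 5q = 6(1−q) → q = 6/11.
Probability on Right is 1 − 6/11 = 5/11.

5/11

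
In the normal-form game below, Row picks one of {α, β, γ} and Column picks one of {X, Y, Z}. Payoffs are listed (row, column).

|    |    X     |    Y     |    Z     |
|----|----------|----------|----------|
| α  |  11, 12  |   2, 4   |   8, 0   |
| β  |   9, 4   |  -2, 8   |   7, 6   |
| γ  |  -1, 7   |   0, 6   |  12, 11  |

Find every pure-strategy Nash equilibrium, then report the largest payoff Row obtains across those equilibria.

12

(α, X) is a pure NE (Row: 11 ≥ 9; Column: 12 ≥ 4). Row gets 11.
(γ, Z) is a pure NE (Row: 12 ≥ 8; Column: 11 ≥ 7). Row gets 12.
Every other cell has a profitable deviation for at least one player. Highest of {11, 12} is 12.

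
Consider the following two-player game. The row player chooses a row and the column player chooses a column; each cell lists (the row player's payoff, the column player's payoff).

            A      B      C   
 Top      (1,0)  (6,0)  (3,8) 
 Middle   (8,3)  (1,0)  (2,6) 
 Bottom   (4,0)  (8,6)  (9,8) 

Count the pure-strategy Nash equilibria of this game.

1

(Bottom, C): the row player gets 9 (best alternative 3); the column player gets 8 (best alternative 6). Neither deviates — NE.
(Middle, B) is not a NE: the row player would switch to Bottom (8 > 1).
No other cell survives both best-response checks, so there is 1 pure NE.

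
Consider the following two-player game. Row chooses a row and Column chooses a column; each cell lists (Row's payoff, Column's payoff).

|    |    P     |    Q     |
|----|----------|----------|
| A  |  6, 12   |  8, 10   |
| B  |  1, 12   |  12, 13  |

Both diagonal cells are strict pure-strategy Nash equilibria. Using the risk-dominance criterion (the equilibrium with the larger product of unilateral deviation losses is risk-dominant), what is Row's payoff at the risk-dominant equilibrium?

At (A, P): Row loses 6 − 1 = 5 by deviating; Column loses 12 − 10 = 2. Product = 5·2 = 10.
At (B, Q): Row loses 12 − 8 = 4 by deviating; Column loses 13 − 12 = 1. Product = 4·1 = 4.
10 > 4, so (A, P) is risk-dominant. Row's payoff there is 6.

6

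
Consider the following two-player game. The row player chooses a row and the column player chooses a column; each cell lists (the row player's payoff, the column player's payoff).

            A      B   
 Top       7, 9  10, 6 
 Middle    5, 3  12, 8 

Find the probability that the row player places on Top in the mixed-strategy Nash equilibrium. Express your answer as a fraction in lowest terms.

5/8

The row player's mix p on Top must make the column player indifferent between A and B.
The column player's payoff from A: 9p + 3(1−p). From B: 6p + 8(1−p).
Set equal: 3p = 5(1−p) → p = 5/8.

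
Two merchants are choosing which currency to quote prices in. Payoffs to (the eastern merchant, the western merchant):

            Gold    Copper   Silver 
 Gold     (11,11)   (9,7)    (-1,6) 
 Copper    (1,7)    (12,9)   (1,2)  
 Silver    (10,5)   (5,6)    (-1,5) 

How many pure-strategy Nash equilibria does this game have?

Both Gold: the eastern merchant gets 11 (best alternative 10); the western merchant gets 11 (best alternative 7). Neither deviates — NE.
Both Copper: the eastern merchant gets 12 (best alternative 9); the western merchant gets 9 (best alternative 7). Neither deviates — NE.
Both Silver is not a NE: the eastern merchant would switch to Copper (1 > -1).
No other cell survives both best-response checks, so there are 2 pure NE.

2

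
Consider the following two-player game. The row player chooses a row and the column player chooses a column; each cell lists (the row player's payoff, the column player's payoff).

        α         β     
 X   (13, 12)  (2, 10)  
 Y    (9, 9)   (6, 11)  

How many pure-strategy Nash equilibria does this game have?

(X, α): the row player gets 13 (best alternative 9); the column player gets 12 (best alternative 10). Neither deviates — NE.
(Y, β): the row player gets 6 (best alternative 2); the column player gets 11 (best alternative 9). Neither deviates — NE.
(X, β) is not a NE: the row player would switch to Y (6 > 2).
No other cell survives both best-response checks, so there are 2 pure NE.

2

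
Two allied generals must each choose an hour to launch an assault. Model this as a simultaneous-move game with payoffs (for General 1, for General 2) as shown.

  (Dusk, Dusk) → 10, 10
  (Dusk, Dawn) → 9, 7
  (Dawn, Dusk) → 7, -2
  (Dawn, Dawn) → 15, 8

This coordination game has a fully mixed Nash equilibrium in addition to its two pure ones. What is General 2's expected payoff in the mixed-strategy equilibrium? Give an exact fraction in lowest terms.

General 1 mixes with probability p on Dusk, chosen so General 2 is indifferent: 10p + (-2)(1−p) = 7p + 8(1−p) gives p = 10/13.
General 2's expected payoff is 10·10/13 + (-2)·3/13 = 94/13.

94/13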